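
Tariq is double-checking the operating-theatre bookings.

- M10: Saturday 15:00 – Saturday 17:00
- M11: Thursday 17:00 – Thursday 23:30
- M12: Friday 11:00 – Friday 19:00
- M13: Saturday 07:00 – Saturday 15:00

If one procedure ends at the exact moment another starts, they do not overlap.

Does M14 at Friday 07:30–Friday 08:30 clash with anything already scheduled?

M11: ends Thursday 23:30 at or before M14 starts Friday 07:30 → clear.
M12: starts Friday 11:00 at or after M14 ends Friday 08:30 → clear.
M13: starts Saturday 07:00 at or after M14 ends Friday 08:30 → clear.
M10: starts Saturday 15:00 at or after M14 ends Friday 08:30 → clear.

No — it doesn't clash with anything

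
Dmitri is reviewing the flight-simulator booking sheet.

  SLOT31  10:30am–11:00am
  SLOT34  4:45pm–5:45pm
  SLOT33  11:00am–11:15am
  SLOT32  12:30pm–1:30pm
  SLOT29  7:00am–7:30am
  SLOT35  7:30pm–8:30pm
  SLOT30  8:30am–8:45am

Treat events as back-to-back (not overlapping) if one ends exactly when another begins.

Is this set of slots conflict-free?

Sorted by start: SLOT29, SLOT30, SLOT31, SLOT33, SLOT32, SLOT34, SLOT35.
SLOT30 starts after SLOT29 ends — done with SLOT29.
SLOT31 starts after SLOT30 ends — done with SLOT30.
SLOT33 starts exactly when SLOT31 ends (back-to-back, no overlap) — done with SLOT31.
SLOT32 starts after SLOT33 ends — done with SLOT33.
SLOT34 starts after SLOT32 ends — done with SLOT32.
SLOT35 starts after SLOT34 ends.
Every pair is clear; the schedule has no overlaps.

Yes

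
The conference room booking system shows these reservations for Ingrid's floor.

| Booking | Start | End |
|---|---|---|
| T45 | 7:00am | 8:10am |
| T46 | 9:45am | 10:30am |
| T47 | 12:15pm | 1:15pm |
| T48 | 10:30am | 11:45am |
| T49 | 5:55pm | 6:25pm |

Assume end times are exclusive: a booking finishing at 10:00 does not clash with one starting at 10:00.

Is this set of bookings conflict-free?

Yes

Sorted by start: T45, T46, T48, T47, T49.
T46 starts after T45 ends — done with T45.
T48 starts exactly when T46 ends (back-to-back, no overlap) — done with T46.
T47 starts after T48 ends — done with T48.
T49 starts after T47 ends.
Every pair is clear; the schedule has no overlaps.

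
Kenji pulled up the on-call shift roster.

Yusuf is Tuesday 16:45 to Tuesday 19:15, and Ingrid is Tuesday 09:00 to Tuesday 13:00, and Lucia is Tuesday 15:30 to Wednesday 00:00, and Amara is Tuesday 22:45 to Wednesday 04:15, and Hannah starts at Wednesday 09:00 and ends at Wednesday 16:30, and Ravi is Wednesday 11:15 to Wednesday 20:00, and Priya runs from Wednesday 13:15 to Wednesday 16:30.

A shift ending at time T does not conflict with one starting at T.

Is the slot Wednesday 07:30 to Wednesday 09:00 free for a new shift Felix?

Yes — the slot is free

Ingrid: ends Tuesday 13:00 at or before Felix starts Wednesday 07:30 → clear.
Lucia: ends Wednesday 00:00 at or before Felix starts Wednesday 07:30 → clear.
Yusuf: ends Tuesday 19:15 at or before Felix starts Wednesday 07:30 → clear.
Amara: ends Wednesday 04:15 at or before Felix starts Wednesday 07:30 → clear.
Hannah: starts Wednesday 09:00 at or after Felix ends Wednesday 09:00 → clear.
Ravi: starts Wednesday 11:15 at or after Felix ends Wednesday 09:00 → clear.
Priya: starts Wednesday 13:15 at or after Felix ends Wednesday 09:00 → clear.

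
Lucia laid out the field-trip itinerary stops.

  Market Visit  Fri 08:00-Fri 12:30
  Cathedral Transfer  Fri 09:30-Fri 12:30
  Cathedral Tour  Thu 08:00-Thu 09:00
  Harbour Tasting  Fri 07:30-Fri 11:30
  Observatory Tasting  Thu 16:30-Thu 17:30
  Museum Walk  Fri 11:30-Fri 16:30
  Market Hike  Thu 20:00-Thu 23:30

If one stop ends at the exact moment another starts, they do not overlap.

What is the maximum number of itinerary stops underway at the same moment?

Walk through starts and ends in time order (an end at T is processed before a start at T):
Thu 08:00 start Cathedral Tour → 1
Thu 09:00 end Cathedral Tour → 0
Thu 16:30 start Observatory Tasting → 1
Thu 17:30 end Observatory Tasting → 0
Thu 20:00 start Market Hike → 1
Thu 23:30 end Market Hike → 0
Fri 07:30 start Harbour Tasting → 1
Fri 08:00 start Market Visit → 2
Fri 09:30 start Cathedral Transfer → 3
Fri 11:30 end Harbour Tasting → 2
Fri 11:30 start Museum Walk → 3
Fri 12:30 end Cathedral Transfer → 2
Fri 12:30 end Market Visit → 1
Fri 16:30 end Museum Walk → 0
Peak is 3, at Fri 09:30 (Cathedral Transfer, Harbour Tasting, Market Visit).

3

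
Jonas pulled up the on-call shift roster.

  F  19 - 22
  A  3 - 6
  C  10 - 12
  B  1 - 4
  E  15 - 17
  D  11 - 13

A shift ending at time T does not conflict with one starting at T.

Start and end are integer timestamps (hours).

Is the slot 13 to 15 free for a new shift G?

Yes — the slot is free

B: ends 4 at or before G starts 13 → clear.
A: ends 6 at or before G starts 13 → clear.
C: ends 12 at or before G starts 13 → clear.
D: ends 13 at or before G starts 13 → clear.
E: starts 15 at or after G ends 15 → clear.
F: starts 19 at or after G ends 15 → clear.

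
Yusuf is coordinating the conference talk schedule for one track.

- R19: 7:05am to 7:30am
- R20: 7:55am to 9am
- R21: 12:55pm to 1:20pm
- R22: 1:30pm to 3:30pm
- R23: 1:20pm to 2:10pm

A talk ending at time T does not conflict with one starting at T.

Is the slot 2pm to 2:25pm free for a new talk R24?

No — it overlaps R22, R23

R19: ends 7:30am at or before R24 starts 2pm → clear.
R20: ends 9am at or before R24 starts 2pm → clear.
R21: ends 1:20pm at or before R24 starts 2pm → clear.
R23: starts 1:20pm before R24 ends 2:25pm, and ends 2:10pm after R24 starts 2pm → overlap.
R22: starts 1:30pm before R24 ends 2:25pm, and ends 3:30pm after R24 starts 2pm → overlap.
R24 overlaps R22, R23.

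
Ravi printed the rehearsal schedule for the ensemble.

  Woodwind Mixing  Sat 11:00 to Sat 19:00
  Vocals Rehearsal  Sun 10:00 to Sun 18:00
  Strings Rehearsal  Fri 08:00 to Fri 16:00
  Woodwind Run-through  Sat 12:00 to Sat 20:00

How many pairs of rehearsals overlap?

1

Sorted by start: Strings Rehearsal, Woodwind Mixing, Woodwind Run-through, Vocals Rehearsal.
Woodwind Mixing starts after Strings Rehearsal ends, so Strings Rehearsal has no further overlaps.
Woodwind Run-through starts before Woodwind Mixing ends → Woodwind Mixing and Woodwind Run-through overlap.
Vocals Rehearsal starts after Woodwind Mixing ends.
Vocals Rehearsal starts after Woodwind Run-through ends.
Overlapping pairs: Woodwind Mixing & Woodwind Run-through — 1 in total.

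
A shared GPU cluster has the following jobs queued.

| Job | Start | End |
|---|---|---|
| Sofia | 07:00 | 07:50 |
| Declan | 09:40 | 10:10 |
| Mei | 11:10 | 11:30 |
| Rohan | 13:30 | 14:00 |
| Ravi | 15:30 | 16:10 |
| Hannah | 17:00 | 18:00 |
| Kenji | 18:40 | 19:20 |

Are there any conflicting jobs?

Check each pair: they overlap iff neither finishes before the other starts.
Sorted by start: Sofia, Declan, Mei, Rohan, Ravi, Hannah, Kenji.
Declan starts after Sofia ends; Sofia is clear from here.
Mei starts after Declan ends; Declan is clear from here.
Rohan starts after Mei ends; Mei is clear from here.
Ravi starts after Rohan ends; Rohan is clear from here.
Hannah starts after Ravi ends; Ravi is clear from here.
Kenji starts after Hannah ends.
Every pair is clear; the schedule has no overlaps.

No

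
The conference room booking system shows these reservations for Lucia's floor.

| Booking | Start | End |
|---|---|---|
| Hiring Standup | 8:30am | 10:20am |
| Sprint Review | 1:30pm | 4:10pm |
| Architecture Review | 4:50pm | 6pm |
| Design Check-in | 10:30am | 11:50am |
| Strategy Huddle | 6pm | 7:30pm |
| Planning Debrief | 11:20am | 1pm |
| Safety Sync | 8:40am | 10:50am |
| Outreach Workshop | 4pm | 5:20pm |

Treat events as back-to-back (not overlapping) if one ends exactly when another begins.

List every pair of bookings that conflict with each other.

Sorted by start: Hiring Standup, Safety Sync, Design Check-in, Planning Debrief, Sprint Review, Outreach Workshop, Architecture Review, Strategy Huddle.
Safety Sync starts before Hiring Standup ends → Hiring Standup and Safety Sync overlap.
Design Check-in starts after Hiring Standup ends; Hiring Standup is clear from here.
Design Check-in starts before Safety Sync ends → Safety Sync and Design Check-in overlap.
Planning Debrief starts after Safety Sync ends; Safety Sync is clear from here.
Planning Debrief starts before Design Check-in ends → Design Check-in and Planning Debrief overlap.
Sprint Review starts after Design Check-in ends; Design Check-in is clear from here.
Sprint Review starts after Planning Debrief ends; Planning Debrief is clear from here.
Outreach Workshop starts before Sprint Review ends → Sprint Review and Outreach Workshop overlap.
Architecture Review starts after Sprint Review ends; Sprint Review is clear from here.
Architecture Review starts before Outreach Workshop ends → Outreach Workshop and Architecture Review overlap.
Strategy Huddle starts after Outreach Workshop ends.
Strategy Huddle starts exactly when Architecture Review ends (back-to-back, no overlap).

Architecture Review & Outreach Workshop, Design Check-in & Planning Debrief, Design Check-in & Safety Sync, Hiring Standup & Safety Sync, Outreach Workshop & Sprint Review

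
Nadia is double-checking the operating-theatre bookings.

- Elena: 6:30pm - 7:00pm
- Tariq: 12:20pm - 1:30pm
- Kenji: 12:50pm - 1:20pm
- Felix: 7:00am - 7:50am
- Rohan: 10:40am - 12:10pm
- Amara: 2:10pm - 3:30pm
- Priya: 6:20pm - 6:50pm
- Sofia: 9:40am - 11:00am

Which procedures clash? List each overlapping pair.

Sorted by start: Felix, Sofia, Rohan, Tariq, Kenji, Amara, Priya, Elena.
Sofia starts after Felix ends — done with Felix.
Rohan starts before Sofia ends → Sofia and Rohan overlap.
Tariq starts after Sofia ends — done with Sofia.
Tariq starts after Rohan ends — done with Rohan.
Kenji starts before Tariq ends → Tariq and Kenji overlap.
Amara starts after Tariq ends — done with Tariq.
Amara starts after Kenji ends — done with Kenji.
Priya starts after Amara ends — done with Amara.
Elena starts before Priya ends → Priya and Elena overlap.

Elena & Priya, Kenji & Tariq, Rohan & Sofia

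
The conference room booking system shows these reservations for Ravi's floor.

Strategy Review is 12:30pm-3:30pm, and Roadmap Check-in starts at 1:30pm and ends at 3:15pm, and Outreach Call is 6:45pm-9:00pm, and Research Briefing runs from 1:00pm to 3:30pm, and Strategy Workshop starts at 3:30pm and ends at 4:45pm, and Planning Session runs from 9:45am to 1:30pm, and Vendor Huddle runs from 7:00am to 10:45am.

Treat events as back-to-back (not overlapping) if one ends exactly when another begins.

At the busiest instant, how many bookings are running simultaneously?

3

Walk through starts and ends in time order (an end at T is processed before a start at T):
7:00am start Vendor Huddle → 1
9:45am start Planning Session → 2
10:45am end Vendor Huddle → 1
12:30pm start Strategy Review → 2
1:00pm start Research Briefing → 3
1:30pm end Planning Session → 2
1:30pm start Roadmap Check-in → 3
3:15pm end Roadmap Check-in → 2
3:30pm end Research Briefing → 1
3:30pm end Strategy Review → 0
3:30pm start Strategy Workshop → 1
4:45pm end Strategy Workshop → 0
6:45pm start Outreach Call → 1
9:00pm end Outreach Call → 0
Peak is 3, at 1:00pm (Planning Session, Research Briefing, Strategy Review).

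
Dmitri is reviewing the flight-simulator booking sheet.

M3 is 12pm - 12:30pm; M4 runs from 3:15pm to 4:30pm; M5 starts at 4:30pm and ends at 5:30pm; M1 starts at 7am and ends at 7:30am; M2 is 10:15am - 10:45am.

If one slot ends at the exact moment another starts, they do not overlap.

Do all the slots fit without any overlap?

Sorted by start: M1, M2, M3, M4, M5.
M2 starts after M1 ends, so M1 has no further overlaps.
M3 starts after M2 ends, so M2 has no further overlaps.
M4 starts after M3 ends, so M3 has no further overlaps.
M5 starts exactly when M4 ends (back-to-back, no overlap).
Every pair is clear; the schedule has no overlaps.

Yes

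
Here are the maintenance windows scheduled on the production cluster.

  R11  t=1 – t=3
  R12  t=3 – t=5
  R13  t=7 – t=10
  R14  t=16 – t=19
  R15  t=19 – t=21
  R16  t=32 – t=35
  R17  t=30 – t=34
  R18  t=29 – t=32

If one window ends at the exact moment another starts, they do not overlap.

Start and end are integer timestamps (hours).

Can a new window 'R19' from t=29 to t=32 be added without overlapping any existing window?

R11: ends t=3 at or before R19 starts t=29 → clear.
R12: ends t=5 at or before R19 starts t=29 → clear.
R13: ends t=10 at or before R19 starts t=29 → clear.
R14: ends t=19 at or before R19 starts t=29 → clear.
R15: ends t=21 at or before R19 starts t=29 → clear.
R18: starts t=29 before R19 ends t=32, and ends t=32 after R19 starts t=29 → overlap.
R17: starts t=30 before R19 ends t=32, and ends t=34 after R19 starts t=29 → overlap.
R16: starts t=32 at or after R19 ends t=32 → clear.
R19 overlaps R17, R18.

No — it overlaps R17, R18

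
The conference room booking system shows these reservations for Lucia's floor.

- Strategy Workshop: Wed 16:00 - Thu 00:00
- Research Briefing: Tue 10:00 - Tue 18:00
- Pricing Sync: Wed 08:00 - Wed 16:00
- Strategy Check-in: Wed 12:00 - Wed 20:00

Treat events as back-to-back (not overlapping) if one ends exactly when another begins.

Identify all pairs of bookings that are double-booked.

Sorted by start: Research Briefing, Pricing Sync, Strategy Check-in, Strategy Workshop.
Pricing Sync starts after Research Briefing ends, so Research Briefing has no further overlaps.
Strategy Check-in starts before Pricing Sync ends → Pricing Sync and Strategy Check-in overlap.
Strategy Workshop starts exactly when Pricing Sync ends (back-to-back, no overlap).
Strategy Workshop starts before Strategy Check-in ends → Strategy Check-in and Strategy Workshop overlap.

Pricing Sync & Strategy Check-in, Strategy Check-in & Strategy Workshop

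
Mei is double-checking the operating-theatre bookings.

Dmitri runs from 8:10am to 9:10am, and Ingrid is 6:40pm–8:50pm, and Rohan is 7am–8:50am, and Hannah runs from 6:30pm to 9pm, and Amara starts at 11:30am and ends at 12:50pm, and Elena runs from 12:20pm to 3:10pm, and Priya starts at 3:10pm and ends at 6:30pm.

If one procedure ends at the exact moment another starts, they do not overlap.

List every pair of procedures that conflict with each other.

Sorted by start: Rohan, Dmitri, Amara, Elena, Priya, Hannah, Ingrid.
Dmitri starts before Rohan ends → Rohan and Dmitri overlap.
Amara starts after Rohan ends, so Rohan has no further overlaps.
Amara starts after Dmitri ends, so Dmitri has no further overlaps.
Elena starts before Amara ends → Amara and Elena overlap.
Priya starts after Amara ends, so Amara has no further overlaps.
Priya starts exactly when Elena ends (back-to-back, no overlap), so Elena has no further overlaps.
Hannah starts exactly when Priya ends (back-to-back, no overlap), so Priya has no further overlaps.
Ingrid starts before Hannah ends → Hannah and Ingrid overlap.

Amara & Elena, Dmitri & Rohan, Hannah & Ingrid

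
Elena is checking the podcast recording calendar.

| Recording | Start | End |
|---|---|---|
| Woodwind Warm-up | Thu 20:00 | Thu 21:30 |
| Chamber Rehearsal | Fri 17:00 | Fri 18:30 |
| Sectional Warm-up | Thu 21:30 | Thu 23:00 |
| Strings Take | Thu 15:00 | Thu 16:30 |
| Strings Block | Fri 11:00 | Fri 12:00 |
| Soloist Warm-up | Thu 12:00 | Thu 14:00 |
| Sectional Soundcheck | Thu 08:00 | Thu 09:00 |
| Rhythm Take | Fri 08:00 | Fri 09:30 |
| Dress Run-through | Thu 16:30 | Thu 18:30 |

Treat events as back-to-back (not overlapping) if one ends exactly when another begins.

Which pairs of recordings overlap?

no overlapping pairs

Sorted by start: Sectional Soundcheck, Soloist Warm-up, Strings Take, Dress Run-through, Woodwind Warm-up, Sectional Warm-up, Rhythm Take, Strings Block, Chamber Rehearsal.
Soloist Warm-up starts after Sectional Soundcheck ends, so nothing later overlaps Sectional Soundcheck either.
Strings Take starts after Soloist Warm-up ends, so nothing later overlaps Soloist Warm-up either.
Dress Run-through starts exactly when Strings Take ends (back-to-back, no overlap), so nothing later overlaps Strings Take either.
Woodwind Warm-up starts after Dress Run-through ends, so nothing later overlaps Dress Run-through either.
Sectional Warm-up starts exactly when Woodwind Warm-up ends (back-to-back, no overlap), so nothing later overlaps Woodwind Warm-up either.
Rhythm Take starts after Sectional Warm-up ends, so nothing later overlaps Sectional Warm-up either.
Strings Block starts after Rhythm Take ends, so nothing later overlaps Rhythm Take either.
Chamber Rehearsal starts after Strings Block ends.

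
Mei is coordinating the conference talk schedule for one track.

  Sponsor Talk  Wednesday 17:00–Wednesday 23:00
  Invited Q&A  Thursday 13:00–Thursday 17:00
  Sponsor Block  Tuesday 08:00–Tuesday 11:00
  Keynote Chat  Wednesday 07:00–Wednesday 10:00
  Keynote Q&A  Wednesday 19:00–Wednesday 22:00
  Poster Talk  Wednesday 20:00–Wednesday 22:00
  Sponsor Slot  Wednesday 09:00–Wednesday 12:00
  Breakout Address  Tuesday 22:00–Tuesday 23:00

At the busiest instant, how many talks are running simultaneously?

Walk through starts and ends in time order (an end at T is processed before a start at T):
Tuesday 08:00 start Sponsor Block → 1
Tuesday 11:00 end Sponsor Block → 0
Tuesday 22:00 start Breakout Address → 1
Tuesday 23:00 end Breakout Address → 0
Wednesday 07:00 start Keynote Chat → 1
Wednesday 09:00 start Sponsor Slot → 2
Wednesday 10:00 end Keynote Chat → 1
Wednesday 12:00 end Sponsor Slot → 0
Wednesday 17:00 start Sponsor Talk → 1
Wednesday 19:00 start Keynote Q&A → 2
Wednesday 20:00 start Poster Talk → 3
Wednesday 22:00 end Keynote Q&A → 2
Wednesday 22:00 end Poster Talk → 1
Wednesday 23:00 end Sponsor Talk → 0
Thursday 13:00 start Invited Q&A → 1
Thursday 17:00 end Invited Q&A → 0
Peak is 3, at Wednesday 20:00 (Keynote Q&A, Poster Talk, Sponsor Talk).

3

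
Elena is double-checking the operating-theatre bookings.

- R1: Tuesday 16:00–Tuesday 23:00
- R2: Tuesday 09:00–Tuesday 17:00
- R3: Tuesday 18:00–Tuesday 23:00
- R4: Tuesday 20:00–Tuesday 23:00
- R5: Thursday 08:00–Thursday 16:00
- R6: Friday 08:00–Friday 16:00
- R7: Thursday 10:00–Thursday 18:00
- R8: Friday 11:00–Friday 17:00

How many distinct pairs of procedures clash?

6

Check each pair: they overlap iff neither finishes before the other starts.
Sorted by start: R2, R1, R3, R4, R5, R7, R6, R8.
R1 starts before R2 ends → R2 and R1 overlap.
R3 starts after R2 ends; R2 is clear from here.
R3 starts before R1 ends → R1 and R3 overlap.
R4 starts before R1 ends → R1 and R4 overlap.
R5 starts after R1 ends; R1 is clear from here.
R4 starts before R3 ends → R3 and R4 overlap.
R5 starts after R3 ends; R3 is clear from here.
R5 starts after R4 ends; R4 is clear from here.
R7 starts before R5 ends → R5 and R7 overlap.
R6 starts after R5 ends; R5 is clear from here.
R6 starts after R7 ends; R7 is clear from here.
R8 starts before R6 ends → R6 and R8 overlap.
Overlapping pairs: R1 & R2, R1 & R3, R1 & R4, R3 & R4, R5 & R7, R6 & R8 — 6 in total.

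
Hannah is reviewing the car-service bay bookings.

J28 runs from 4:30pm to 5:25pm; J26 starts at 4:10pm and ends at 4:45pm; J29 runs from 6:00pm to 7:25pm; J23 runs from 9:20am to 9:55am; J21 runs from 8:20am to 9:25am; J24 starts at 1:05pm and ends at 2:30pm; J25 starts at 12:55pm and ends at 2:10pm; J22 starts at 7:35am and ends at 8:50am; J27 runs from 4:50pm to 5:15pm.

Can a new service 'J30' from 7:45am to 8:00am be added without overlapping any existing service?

J22: starts 7:35am before J30 ends 8:00am, and ends 8:50am after J30 starts 7:45am → overlap.
J21: starts 8:20am at or after J30 ends 8:00am → clear.
J23: starts 9:20am at or after J30 ends 8:00am → clear.
J25: starts 12:55pm at or after J30 ends 8:00am → clear.
J24: starts 1:05pm at or after J30 ends 8:00am → clear.
J26: starts 4:10pm at or after J30 ends 8:00am → clear.
J28: starts 4:30pm at or after J30 ends 8:00am → clear.
J27: starts 4:50pm at or after J30 ends 8:00am → clear.
J29: starts 6:00pm at or after J30 ends 8:00am → clear.
J30 overlaps J22.

No — it overlaps J22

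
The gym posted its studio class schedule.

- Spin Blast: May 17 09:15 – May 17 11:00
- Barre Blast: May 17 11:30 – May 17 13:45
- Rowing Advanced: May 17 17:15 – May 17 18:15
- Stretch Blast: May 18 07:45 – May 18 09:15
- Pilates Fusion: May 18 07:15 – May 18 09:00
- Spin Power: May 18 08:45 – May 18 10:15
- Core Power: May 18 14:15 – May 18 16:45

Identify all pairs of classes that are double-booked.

Pilates Fusion & Spin Power, Pilates Fusion & Stretch Blast, Spin Power & Stretch Blast

Sorted by start: Spin Blast, Barre Blast, Rowing Advanced, Pilates Fusion, Stretch Blast, Spin Power, Core Power.
Barre Blast starts after Spin Blast ends, so Spin Blast has no further overlaps.
Rowing Advanced starts after Barre Blast ends, so Barre Blast has no further overlaps.
Pilates Fusion starts after Rowing Advanced ends, so Rowing Advanced has no further overlaps.
Stretch Blast starts before Pilates Fusion ends → Pilates Fusion and Stretch Blast overlap.
Spin Power starts before Pilates Fusion ends → Pilates Fusion and Spin Power overlap.
Core Power starts after Pilates Fusion ends.
Spin Power starts before Stretch Blast ends → Stretch Blast and Spin Power overlap.
Core Power starts after Stretch Blast ends.
Core Power starts after Spin Power ends.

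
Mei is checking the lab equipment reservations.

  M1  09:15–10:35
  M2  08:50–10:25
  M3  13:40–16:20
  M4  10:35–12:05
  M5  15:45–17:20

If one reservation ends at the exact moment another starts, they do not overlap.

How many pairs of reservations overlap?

2

Sorted by start: M2, M1, M4, M3, M5.
M1 starts before M2 ends → M2 and M1 overlap.
M4 starts after M2 ends; M2 is clear from here.
M4 starts exactly when M1 ends (back-to-back, no overlap); M1 is clear from here.
M3 starts after M4 ends; M4 is clear from here.
M5 starts before M3 ends → M3 and M5 overlap.
Overlapping pairs: M1 & M2, M3 & M5 — 2 in total.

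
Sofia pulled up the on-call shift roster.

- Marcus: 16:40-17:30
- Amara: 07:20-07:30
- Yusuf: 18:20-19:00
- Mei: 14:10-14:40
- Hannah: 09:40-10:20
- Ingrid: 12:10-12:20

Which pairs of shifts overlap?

Sorted by start: Amara, Hannah, Ingrid, Mei, Marcus, Yusuf.
Hannah starts after Amara ends; Amara is clear from here.
Ingrid starts after Hannah ends; Hannah is clear from here.
Mei starts after Ingrid ends; Ingrid is clear from here.
Marcus starts after Mei ends; Mei is clear from here.
Yusuf starts after Marcus ends.

no conflicts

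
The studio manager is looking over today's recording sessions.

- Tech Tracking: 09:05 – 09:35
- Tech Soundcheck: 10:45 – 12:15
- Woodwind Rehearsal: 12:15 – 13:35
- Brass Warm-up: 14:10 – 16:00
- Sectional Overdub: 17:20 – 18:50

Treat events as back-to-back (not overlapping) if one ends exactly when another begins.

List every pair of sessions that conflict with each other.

Sorted by start: Tech Tracking, Tech Soundcheck, Woodwind Rehearsal, Brass Warm-up, Sectional Overdub.
Tech Soundcheck starts after Tech Tracking ends, so nothing later overlaps Tech Tracking either.
Woodwind Rehearsal starts exactly when Tech Soundcheck ends (back-to-back, no overlap), so nothing later overlaps Tech Soundcheck either.
Brass Warm-up starts after Woodwind Rehearsal ends, so nothing later overlaps Woodwind Rehearsal either.
Sectional Overdub starts after Brass Warm-up ends.

no conflicts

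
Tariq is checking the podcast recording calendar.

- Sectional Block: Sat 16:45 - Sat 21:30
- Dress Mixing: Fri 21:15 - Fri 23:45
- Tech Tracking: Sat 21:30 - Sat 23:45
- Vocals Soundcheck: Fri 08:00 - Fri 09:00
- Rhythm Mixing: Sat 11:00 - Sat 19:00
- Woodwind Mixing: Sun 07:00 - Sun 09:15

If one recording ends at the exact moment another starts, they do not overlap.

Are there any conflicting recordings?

Yes

Sorted by start: Vocals Soundcheck, Dress Mixing, Rhythm Mixing, Sectional Block, Tech Tracking, Woodwind Mixing.
Dress Mixing starts after Vocals Soundcheck ends; Vocals Soundcheck is clear from here.
Rhythm Mixing starts after Dress Mixing ends; Dress Mixing is clear from here.
Sectional Block starts before Rhythm Mixing ends → Rhythm Mixing and Sectional Block overlap.
That's a conflict, so the schedule is not conflict-free.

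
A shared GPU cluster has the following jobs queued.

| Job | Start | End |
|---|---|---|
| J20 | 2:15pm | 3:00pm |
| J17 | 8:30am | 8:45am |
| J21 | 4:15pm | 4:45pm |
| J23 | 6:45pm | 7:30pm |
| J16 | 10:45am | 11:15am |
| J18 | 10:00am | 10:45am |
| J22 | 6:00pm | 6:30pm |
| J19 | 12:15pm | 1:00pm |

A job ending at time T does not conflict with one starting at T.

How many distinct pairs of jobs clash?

Sorted by start: J17, J18, J16, J19, J20, J21, J22, J23.
J18 starts after J17 ends — done with J17.
J16 starts exactly when J18 ends (back-to-back, no overlap) — done with J18.
J19 starts after J16 ends — done with J16.
J20 starts after J19 ends — done with J19.
J21 starts after J20 ends — done with J20.
J22 starts after J21 ends — done with J21.
J23 starts after J22 ends.
No pair overlaps.

0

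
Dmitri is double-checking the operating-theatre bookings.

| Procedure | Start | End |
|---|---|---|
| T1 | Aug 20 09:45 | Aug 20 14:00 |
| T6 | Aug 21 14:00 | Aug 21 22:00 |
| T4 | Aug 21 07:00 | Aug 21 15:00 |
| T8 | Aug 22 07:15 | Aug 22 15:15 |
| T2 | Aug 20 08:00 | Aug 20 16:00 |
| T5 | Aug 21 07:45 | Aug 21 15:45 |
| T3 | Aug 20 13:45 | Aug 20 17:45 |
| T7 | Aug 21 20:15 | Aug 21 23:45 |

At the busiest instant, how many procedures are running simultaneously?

Walk through starts and ends in time order (an end at T is processed before a start at T):
Aug 20 08:00 start T2 → 1
Aug 20 09:45 start T1 → 2
Aug 20 13:45 start T3 → 3
Aug 20 14:00 end T1 → 2
Aug 20 16:00 end T2 → 1
Aug 20 17:45 end T3 → 0
Aug 21 07:00 start T4 → 1
Aug 21 07:45 start T5 → 2
Aug 21 14:00 start T6 → 3
Aug 21 15:00 end T4 → 2
Aug 21 15:45 end T5 → 1
Aug 21 20:15 start T7 → 2
Aug 21 22:00 end T6 → 1
Aug 21 23:45 end T7 → 0
Aug 22 07:15 start T8 → 1
Aug 22 15:15 end T8 → 0
Peak is 3, at Aug 20 13:45 (T1, T2, T3).

3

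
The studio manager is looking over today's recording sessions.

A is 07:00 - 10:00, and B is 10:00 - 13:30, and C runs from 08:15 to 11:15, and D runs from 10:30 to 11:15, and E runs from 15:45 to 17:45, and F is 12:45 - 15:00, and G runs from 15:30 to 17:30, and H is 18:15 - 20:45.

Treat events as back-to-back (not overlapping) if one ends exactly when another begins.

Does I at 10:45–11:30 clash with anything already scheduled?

A: ends 10:00 at or before I starts 10:45 → clear.
C: starts 08:15 before I ends 11:30, and ends 11:15 after I starts 10:45 → overlap.
B: starts 10:00 before I ends 11:30, and ends 13:30 after I starts 10:45 → overlap.
D: starts 10:30 before I ends 11:30, and ends 11:15 after I starts 10:45 → overlap.
F: starts 12:45 at or after I ends 11:30 → clear.
G: starts 15:30 at or after I ends 11:30 → clear.
E: starts 15:45 at or after I ends 11:30 → clear.
H: starts 18:15 at or after I ends 11:30 → clear.
I overlaps B, C, D.

Yes — it overlaps B, C, D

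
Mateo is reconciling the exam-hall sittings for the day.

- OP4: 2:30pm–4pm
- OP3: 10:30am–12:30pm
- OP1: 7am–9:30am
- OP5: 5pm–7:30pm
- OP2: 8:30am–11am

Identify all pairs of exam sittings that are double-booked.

Sorted by start: OP1, OP2, OP3, OP4, OP5.
OP2 starts before OP1 ends → OP1 and OP2 overlap.
OP3 starts after OP1 ends — done with OP1.
OP3 starts before OP2 ends → OP2 and OP3 overlap.
OP4 starts after OP2 ends — done with OP2.
OP4 starts after OP3 ends — done with OP3.
OP5 starts after OP4 ends.

OP1 & OP2, OP2 & OP3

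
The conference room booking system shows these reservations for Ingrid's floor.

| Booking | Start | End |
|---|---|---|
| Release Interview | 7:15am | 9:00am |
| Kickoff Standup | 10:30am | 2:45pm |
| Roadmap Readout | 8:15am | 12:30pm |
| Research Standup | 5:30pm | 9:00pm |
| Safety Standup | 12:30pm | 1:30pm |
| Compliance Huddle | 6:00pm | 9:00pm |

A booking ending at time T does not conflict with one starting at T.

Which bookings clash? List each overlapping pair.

Sorted by start: Release Interview, Roadmap Readout, Kickoff Standup, Safety Standup, Research Standup, Compliance Huddle.
Roadmap Readout starts before Release Interview ends → Release Interview and Roadmap Readout overlap.
Kickoff Standup starts after Release Interview ends; Release Interview is clear from here.
Kickoff Standup starts before Roadmap Readout ends → Roadmap Readout and Kickoff Standup overlap.
Safety Standup starts exactly when Roadmap Readout ends (back-to-back, no overlap); Roadmap Readout is clear from here.
Safety Standup starts before Kickoff Standup ends → Kickoff Standup and Safety Standup overlap.
Research Standup starts after Kickoff Standup ends; Kickoff Standup is clear from here.
Research Standup starts after Safety Standup ends; Safety Standup is clear from here.
Compliance Huddle starts before Research Standup ends → Research Standup and Compliance Huddle overlap.

Compliance Huddle & Research Standup, Kickoff Standup & Roadmap Readout, Kickoff Standup & Safety Standup, Release Interview & Roadmap Readout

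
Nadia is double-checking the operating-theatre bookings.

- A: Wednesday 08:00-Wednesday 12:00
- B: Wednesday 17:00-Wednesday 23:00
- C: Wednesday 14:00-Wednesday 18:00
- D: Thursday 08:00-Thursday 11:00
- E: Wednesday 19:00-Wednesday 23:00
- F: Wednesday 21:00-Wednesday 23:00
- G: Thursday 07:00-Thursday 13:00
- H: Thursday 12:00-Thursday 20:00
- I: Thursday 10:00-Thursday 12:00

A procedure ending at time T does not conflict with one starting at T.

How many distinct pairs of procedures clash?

Sorted by start: A, C, B, E, F, G, D, I, H.
C starts after A ends — done with A.
B starts before C ends → C and B overlap.
E starts after C ends — done with C.
E starts before B ends → B and E overlap.
F starts before B ends → B and F overlap.
G starts after B ends — done with B.
F starts before E ends → E and F overlap.
G starts after E ends — done with E.
G starts after F ends — done with F.
D starts before G ends → G and D overlap.
I starts before G ends → G and I overlap.
H starts before G ends → G and H overlap.
I starts before D ends → D and I overlap.
H starts after D ends.
H starts exactly when I ends (back-to-back, no overlap).
Overlapping pairs: B & C, B & E, B & F, D & G, D & I, E & F, G & H, G & I — 8 in total.

8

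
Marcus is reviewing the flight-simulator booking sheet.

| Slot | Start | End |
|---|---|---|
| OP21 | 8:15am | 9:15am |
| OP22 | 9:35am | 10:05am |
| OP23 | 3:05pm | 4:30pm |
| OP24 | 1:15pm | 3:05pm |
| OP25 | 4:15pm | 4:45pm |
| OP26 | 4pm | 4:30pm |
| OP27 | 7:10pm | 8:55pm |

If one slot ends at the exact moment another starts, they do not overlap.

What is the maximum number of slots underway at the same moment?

3

Walk through starts and ends in time order (an end at T is processed before a start at T):
8:15am start OP21 → 1
9:15am end OP21 → 0
9:35am start OP22 → 1
10:05am end OP22 → 0
1:15pm start OP24 → 1
3:05pm end OP24 → 0
3:05pm start OP23 → 1
4pm start OP26 → 2
4:15pm start OP25 → 3
4:30pm end OP23 → 2
4:30pm end OP26 → 1
4:45pm end OP25 → 0
7:10pm start OP27 → 1
8:55pm end OP27 → 0
Peak is 3, at 4:15pm (OP23, OP25, OP26).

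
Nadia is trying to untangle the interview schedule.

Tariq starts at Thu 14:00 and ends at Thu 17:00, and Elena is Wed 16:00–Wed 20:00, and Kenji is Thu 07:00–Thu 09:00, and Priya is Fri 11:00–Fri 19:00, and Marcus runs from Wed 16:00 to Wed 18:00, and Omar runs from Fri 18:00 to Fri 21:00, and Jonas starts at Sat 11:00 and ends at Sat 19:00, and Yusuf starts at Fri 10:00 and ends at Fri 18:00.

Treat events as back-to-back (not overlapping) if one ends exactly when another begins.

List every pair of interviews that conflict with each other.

Elena & Marcus, Omar & Priya, Priya & Yusuf

Sorted by start: Elena, Marcus, Kenji, Tariq, Yusuf, Priya, Omar, Jonas.
Marcus starts before Elena ends → Elena and Marcus overlap.
Kenji starts after Elena ends, so Elena has no further overlaps.
Kenji starts after Marcus ends, so Marcus has no further overlaps.
Tariq starts after Kenji ends, so Kenji has no further overlaps.
Yusuf starts after Tariq ends, so Tariq has no further overlaps.
Priya starts before Yusuf ends → Yusuf and Priya overlap.
Omar starts exactly when Yusuf ends (back-to-back, no overlap), so Yusuf has no further overlaps.
Omar starts before Priya ends → Priya and Omar overlap.
Jonas starts after Priya ends.
Jonas starts after Omar ends.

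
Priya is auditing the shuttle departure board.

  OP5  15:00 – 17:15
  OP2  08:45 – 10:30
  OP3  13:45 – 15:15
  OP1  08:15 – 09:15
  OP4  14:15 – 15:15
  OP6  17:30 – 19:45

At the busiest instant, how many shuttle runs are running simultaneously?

3

Sort all start/end points and keep a running count:
08:15 start OP1 → 1
08:45 start OP2 → 2
09:15 end OP1 → 1
10:30 end OP2 → 0
13:45 start OP3 → 1
14:15 start OP4 → 2
15:00 start OP5 → 3
15:15 end OP3 → 2
15:15 end OP4 → 1
17:15 end OP5 → 0
17:30 start OP6 → 1
19:45 end OP6 → 0
Peak is 3, at 15:00 (OP3, OP4, OP5).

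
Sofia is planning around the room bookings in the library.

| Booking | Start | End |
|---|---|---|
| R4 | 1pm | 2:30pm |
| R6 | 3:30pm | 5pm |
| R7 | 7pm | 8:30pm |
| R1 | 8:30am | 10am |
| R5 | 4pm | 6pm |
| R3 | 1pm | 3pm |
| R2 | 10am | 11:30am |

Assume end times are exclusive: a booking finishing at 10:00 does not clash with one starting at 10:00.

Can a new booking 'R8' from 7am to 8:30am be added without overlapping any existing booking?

R1: starts 8:30am at or after R8 ends 8:30am → clear.
R2: starts 10am at or after R8 ends 8:30am → clear.
R3: starts 1pm at or after R8 ends 8:30am → clear.
R4: starts 1pm at or after R8 ends 8:30am → clear.
R6: starts 3:30pm at or after R8 ends 8:30am → clear.
R5: starts 4pm at or after R8 ends 8:30am → clear.
R7: starts 7pm at or after R8 ends 8:30am → clear.

Yes — the slot is free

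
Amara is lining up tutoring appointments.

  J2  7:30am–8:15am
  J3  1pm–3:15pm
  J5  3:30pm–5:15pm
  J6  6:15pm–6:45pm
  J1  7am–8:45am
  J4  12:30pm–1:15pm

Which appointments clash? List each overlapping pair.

J1 & J2, J3 & J4

Sorted by start: J1, J2, J4, J3, J5, J6.
J2 starts before J1 ends → J1 and J2 overlap.
J4 starts after J1 ends, so J1 has no further overlaps.
J4 starts after J2 ends, so J2 has no further overlaps.
J3 starts before J4 ends → J4 and J3 overlap.
J5 starts after J4 ends, so J4 has no further overlaps.
J5 starts after J3 ends, so J3 has no further overlaps.
J6 starts after J5 ends.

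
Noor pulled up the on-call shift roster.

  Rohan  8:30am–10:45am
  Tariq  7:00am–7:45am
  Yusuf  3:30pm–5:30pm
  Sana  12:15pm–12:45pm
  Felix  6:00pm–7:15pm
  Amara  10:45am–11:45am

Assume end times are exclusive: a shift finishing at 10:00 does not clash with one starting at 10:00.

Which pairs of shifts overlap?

no conflicts

Sorted by start: Tariq, Rohan, Amara, Sana, Yusuf, Felix.
Rohan starts after Tariq ends, so Tariq has no further overlaps.
Amara starts exactly when Rohan ends (back-to-back, no overlap), so Rohan has no further overlaps.
Sana starts after Amara ends, so Amara has no further overlaps.
Yusuf starts after Sana ends, so Sana has no further overlaps.
Felix starts after Yusuf ends.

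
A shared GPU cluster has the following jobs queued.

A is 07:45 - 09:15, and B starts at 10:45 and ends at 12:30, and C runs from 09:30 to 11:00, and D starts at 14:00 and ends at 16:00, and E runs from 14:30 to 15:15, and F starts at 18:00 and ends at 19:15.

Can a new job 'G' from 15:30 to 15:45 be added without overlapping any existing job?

A: ends 09:15 at or before G starts 15:30 → clear.
C: ends 11:00 at or before G starts 15:30 → clear.
B: ends 12:30 at or before G starts 15:30 → clear.
D: starts 14:00 before G ends 15:45, and ends 16:00 after G starts 15:30 → overlap.
E: ends 15:15 at or before G starts 15:30 → clear.
F: starts 18:00 at or after G ends 15:45 → clear.
G overlaps D.

No — it overlaps D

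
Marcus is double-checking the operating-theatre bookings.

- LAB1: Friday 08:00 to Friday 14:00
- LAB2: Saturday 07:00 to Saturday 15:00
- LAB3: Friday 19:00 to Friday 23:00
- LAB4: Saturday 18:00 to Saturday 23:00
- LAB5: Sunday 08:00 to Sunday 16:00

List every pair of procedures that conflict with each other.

no conflicts

Sorted by start: LAB1, LAB3, LAB2, LAB4, LAB5.
LAB3 starts after LAB1 ends — done with LAB1.
LAB2 starts after LAB3 ends — done with LAB3.
LAB4 starts after LAB2 ends — done with LAB2.
LAB5 starts after LAB4 ends.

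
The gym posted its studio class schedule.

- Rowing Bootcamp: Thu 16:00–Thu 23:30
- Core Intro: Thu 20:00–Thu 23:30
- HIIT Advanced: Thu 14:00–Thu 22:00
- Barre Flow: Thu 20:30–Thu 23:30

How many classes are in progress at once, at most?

Sort all start/end points and keep a running count:
Thu 14:00 start HIIT Advanced → 1
Thu 16:00 start Rowing Bootcamp → 2
Thu 20:00 start Core Intro → 3
Thu 20:30 start Barre Flow → 4
Thu 22:00 end HIIT Advanced → 3
Thu 23:30 end Barre Flow → 2
Thu 23:30 end Core Intro → 1
Thu 23:30 end Rowing Bootcamp → 0
Peak is 4, at Thu 20:30 (Barre Flow, Core Intro, HIIT Advanced, Rowing Bootcamp).

4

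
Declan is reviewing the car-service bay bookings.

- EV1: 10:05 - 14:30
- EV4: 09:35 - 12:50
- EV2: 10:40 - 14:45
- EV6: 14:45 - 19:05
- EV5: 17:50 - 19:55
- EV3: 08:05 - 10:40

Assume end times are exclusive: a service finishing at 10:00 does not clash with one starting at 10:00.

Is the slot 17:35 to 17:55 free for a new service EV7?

No — it overlaps EV5, EV6

EV3: ends 10:40 at or before EV7 starts 17:35 → clear.
EV4: ends 12:50 at or before EV7 starts 17:35 → clear.
EV1: ends 14:30 at or before EV7 starts 17:35 → clear.
EV2: ends 14:45 at or before EV7 starts 17:35 → clear.
EV6: starts 14:45 before EV7 ends 17:55, and ends 19:05 after EV7 starts 17:35 → overlap.
EV5: starts 17:50 before EV7 ends 17:55, and ends 19:55 after EV7 starts 17:35 → overlap.
EV7 overlaps EV5, EV6.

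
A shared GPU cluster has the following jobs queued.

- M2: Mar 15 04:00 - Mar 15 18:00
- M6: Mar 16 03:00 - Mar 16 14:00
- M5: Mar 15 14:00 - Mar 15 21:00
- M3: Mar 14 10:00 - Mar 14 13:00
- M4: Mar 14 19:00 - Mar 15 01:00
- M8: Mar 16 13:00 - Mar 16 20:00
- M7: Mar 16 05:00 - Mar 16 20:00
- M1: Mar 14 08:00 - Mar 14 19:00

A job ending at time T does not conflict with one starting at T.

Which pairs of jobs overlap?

Sorted by start: M1, M3, M4, M2, M5, M6, M7, M8.
M3 starts before M1 ends → M1 and M3 overlap.
M4 starts exactly when M1 ends (back-to-back, no overlap); M1 is clear from here.
M4 starts after M3 ends; M3 is clear from here.
M2 starts after M4 ends; M4 is clear from here.
M5 starts before M2 ends → M2 and M5 overlap.
M6 starts after M2 ends; M2 is clear from here.
M6 starts after M5 ends; M5 is clear from here.
M7 starts before M6 ends → M6 and M7 overlap.
M8 starts before M6 ends → M6 and M8 overlap.
M8 starts before M7 ends → M7 and M8 overlap.

M1 & M3, M2 & M5, M6 & M7, M6 & M8, M7 & M8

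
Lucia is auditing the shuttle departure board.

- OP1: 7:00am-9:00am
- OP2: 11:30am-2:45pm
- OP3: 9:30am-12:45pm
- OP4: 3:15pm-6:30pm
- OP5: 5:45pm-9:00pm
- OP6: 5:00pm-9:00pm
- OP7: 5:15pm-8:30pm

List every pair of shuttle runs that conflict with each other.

OP2 & OP3, OP4 & OP5, OP4 & OP6, OP4 & OP7, OP5 & OP6, OP5 & OP7, OP6 & OP7

Check each pair: they overlap iff neither finishes before the other starts.
Sorted by start: OP1, OP3, OP2, OP4, OP6, OP7, OP5.
OP3 starts after OP1 ends — done with OP1.
OP2 starts before OP3 ends → OP3 and OP2 overlap.
OP4 starts after OP3 ends — done with OP3.
OP4 starts after OP2 ends — done with OP2.
OP6 starts before OP4 ends → OP4 and OP6 overlap.
OP7 starts before OP4 ends → OP4 and OP7 overlap.
OP5 starts before OP4 ends → OP4 and OP5 overlap.
OP7 starts before OP6 ends → OP6 and OP7 overlap.
OP5 starts before OP6 ends → OP6 and OP5 overlap.
OP5 starts before OP7 ends → OP7 and OP5 overlap.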